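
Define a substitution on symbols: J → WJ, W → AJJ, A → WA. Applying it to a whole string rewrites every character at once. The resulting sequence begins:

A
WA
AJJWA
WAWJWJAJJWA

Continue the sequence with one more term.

Expanding WAWJWJAJJWA: W→AJJ, A→WA, W→AJJ, J→WJ, W→AJJ, J→WJ, A→WA, J→WJ, J→WJ, W→AJJ, A→WA. Concatenated: AJJ WA AJJ WJ AJJ WJ WA WJ WJ AJJ WA.

AJJWAAJJWJAJJWJWAWJWJAJJWA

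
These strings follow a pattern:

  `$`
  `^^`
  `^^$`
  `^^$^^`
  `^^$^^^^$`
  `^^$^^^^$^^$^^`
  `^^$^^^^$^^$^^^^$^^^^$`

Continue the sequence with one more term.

^^$^^^^$^^$^^^^$^^^^$^^$^^^^$^^$^^

This is a Fibonacci-style word recurrence s(k) = s(k−1)·s(k−2): e.g. ^^·$ = ^^$.
Continuing: ^^$^^^^$^^$^^^^$^^^^$ · ^^$^^^^$^^$^^ gives term 8.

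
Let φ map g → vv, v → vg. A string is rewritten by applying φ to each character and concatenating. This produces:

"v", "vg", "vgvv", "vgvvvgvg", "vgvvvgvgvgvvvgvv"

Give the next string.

Rewriting the 16 symbols of vgvvvgvgvgvvvgvv one by one yields vg vv vg vg vg vv vg vv vg vv vg vg vg vv vg vg; concatenated:

vgvvvgvgvgvvvgvvvgvvvgvgvgvvvgvg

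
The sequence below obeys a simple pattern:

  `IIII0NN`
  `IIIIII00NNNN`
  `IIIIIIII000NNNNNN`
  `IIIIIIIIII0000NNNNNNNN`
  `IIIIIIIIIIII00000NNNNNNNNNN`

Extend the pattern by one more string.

Reading off run lengths: I runs 4, 6, 8, 10, 12; 0 runs 1, 2, 3, 4, 5; N runs 2, 4, 6, 8, 10 — each is linear in n (n = 1, 2, …).
Setting n = 6 gives 14, 6, 12 characters in each block.

IIIIIIIIIIIIII000000NNNNNNNNNNNN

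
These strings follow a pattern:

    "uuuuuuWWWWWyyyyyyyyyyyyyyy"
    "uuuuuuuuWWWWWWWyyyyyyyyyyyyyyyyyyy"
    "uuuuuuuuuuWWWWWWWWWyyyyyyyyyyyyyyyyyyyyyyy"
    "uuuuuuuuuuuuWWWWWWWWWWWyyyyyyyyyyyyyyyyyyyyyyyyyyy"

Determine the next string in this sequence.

uuuuuuuuuuuuuuWWWWWWWWWWWWWyyyyyyyyyyyyyyyyyyyyyyyyyyyyyyy

Reading off run lengths: u runs 6, 8, 10, 12; W runs 5, 7, 9, 11; y runs 15, 19, 23, 27 — each is linear in n, where the shown terms are n = 3, 4, 5, 6.
At n = 7 the blocks have lengths 14, 13, 31.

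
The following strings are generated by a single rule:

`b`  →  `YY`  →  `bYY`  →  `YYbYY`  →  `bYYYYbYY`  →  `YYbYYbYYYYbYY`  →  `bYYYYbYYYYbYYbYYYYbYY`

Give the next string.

Each term (from the third on) is the two preceding terms concatenated in order: term 3 = b·YY = bYY.
Continuing: YYbYYbYYYYbYY · bYYYYbYYYYbYYbYYYYbYY gives term 8.

YYbYYbYYYYbYYbYYYYbYYYYbYYbYYYYbYY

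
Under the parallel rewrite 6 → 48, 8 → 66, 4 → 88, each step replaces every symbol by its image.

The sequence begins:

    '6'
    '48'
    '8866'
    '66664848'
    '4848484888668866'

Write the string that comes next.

Replace each of the 16 characters of 4848484888668866 in place — 88 66 88 66 88 66 88 66 66 66 48 48 66 66 48 48 — and concatenate.

88668866886688666666484866664848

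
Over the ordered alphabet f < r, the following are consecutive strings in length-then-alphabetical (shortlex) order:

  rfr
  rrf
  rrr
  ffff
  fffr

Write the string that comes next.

ffrf

Find the rightmost character of fffr below r, bump it to the next letter, and reset everything to its right to f.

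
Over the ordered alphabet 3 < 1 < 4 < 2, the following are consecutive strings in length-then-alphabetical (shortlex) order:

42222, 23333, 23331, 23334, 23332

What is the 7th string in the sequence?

23311

Continuing the enumeration 2 steps past 23332: 23332 → 23313 → (answer).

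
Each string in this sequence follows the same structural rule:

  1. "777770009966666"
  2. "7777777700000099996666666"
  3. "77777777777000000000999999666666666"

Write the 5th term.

7777777777777777700000000000000099999999996666666666666

The n-th term is 3n+2 7's then 3n 0's then 2n 9's then 2n+3 6's (n = 1, 2, …).
For term 5, n = 5, so the run lengths are 17, 15, 10, 13.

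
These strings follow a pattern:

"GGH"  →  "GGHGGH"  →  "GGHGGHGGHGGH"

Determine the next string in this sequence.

Every step duplicates the string.
One more doubling of GGHGGHGGHGGH gives the answer.

GGHGGHGGHGGHGGHGGHGGHGGH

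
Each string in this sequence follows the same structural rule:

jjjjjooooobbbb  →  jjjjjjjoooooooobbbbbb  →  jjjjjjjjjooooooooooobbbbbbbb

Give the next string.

jjjjjjjjjjjoooooooooooooobbbbbbbbbb

The n-th term is 2n+1 j's then 3n-1 o's then 2n b's, where the shown terms are n = 2, 3, 4.
At n = 5 the blocks have lengths 11, 14, 10.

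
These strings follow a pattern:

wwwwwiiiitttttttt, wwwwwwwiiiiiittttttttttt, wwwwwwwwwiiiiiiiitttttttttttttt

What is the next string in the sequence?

wwwwwwwwwwwiiiiiiiiiittttttttttttttttt

The n-th term is 2n+1 w's then 2n i's then 3n+2 t's, where the shown terms are n = 2, 3, 4.
For the next term, n = 5, so the run lengths are 11, 10, 17.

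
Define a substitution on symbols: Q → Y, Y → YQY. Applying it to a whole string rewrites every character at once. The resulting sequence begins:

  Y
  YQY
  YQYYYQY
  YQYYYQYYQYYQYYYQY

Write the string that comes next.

Applying the rule to each of the 17 symbols of YQYYYQYYQYYQYYYQY gives the pieces YQY Y YQY YQY YQY Y YQY YQY Y YQY YQY Y YQY YQY YQY Y YQY, which concatenate to the answer.

YQYYYQYYQYYQYYYQYYQYYYQYYQYYYQYYQYYQYYYQY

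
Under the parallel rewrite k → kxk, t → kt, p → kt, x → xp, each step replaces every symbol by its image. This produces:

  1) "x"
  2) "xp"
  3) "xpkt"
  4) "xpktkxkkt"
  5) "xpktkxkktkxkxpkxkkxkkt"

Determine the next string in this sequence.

Replace each of the 22 characters of xpktkxkktkxkxpkxkkxkkt in place — xp kt kxk kt kxk xp kxk kxk kt kxk xp kxk xp kt kxk xp kxk kxk xp kxk kxk kt — and concatenate.

xpktkxkktkxkxpkxkkxkktkxkxpkxkxpktkxkxpkxkkxkxpkxkkxkkt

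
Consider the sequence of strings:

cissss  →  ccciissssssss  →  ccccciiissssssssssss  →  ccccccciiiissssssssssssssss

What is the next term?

ccccccccciiiiissssssssssssssssssss

The n-th term is 2n-1 c's then n i's then 4n s's (n = 1, 2, …).
For the next term, n = 5, so the run lengths are 9, 5, 20.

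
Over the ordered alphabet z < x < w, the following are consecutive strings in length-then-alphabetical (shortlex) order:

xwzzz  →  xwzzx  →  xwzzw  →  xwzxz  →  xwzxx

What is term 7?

xwzwz

Advancing 2 positions from xwzxx through xwzxx → xwzxw reaches term 7.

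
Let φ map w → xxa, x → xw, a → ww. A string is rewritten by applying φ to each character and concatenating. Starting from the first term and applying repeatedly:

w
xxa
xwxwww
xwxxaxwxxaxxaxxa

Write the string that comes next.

φ(xwxxaxwxxaxxaxxa) expands symbol-by-symbol to xw xxa xw xw ww xw xxa xw xw ww xw xw ww xw xw ww; joining the 16 pieces gives the next term.

xwxxaxwxwwwxwxxaxwxwwwxwxwwwxwxwww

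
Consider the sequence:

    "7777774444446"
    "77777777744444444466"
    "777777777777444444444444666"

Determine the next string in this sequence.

Term n consists of 3n+3 7's, followed by 3n+3 4's, followed by n 6's (n = 1, 2, …).
For the next term, n = 4, so the run lengths are 15, 15, 4.

7777777777777774444444444444446666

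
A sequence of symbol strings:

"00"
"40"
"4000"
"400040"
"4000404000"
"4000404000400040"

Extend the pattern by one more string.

40004040004000404000404000

From term 3 onward, concatenate the last term with the second-to-last: 40·00 = 4000, 4000·40 = 400040, …
So term 7 is 4000404000400040·4000404000.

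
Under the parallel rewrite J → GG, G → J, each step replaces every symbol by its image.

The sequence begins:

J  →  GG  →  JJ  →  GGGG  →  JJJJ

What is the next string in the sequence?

GGGGGGGG

Apply φ to JJJJ symbol by symbol: J→GG, J→GG, J→GG, J→GG; joined: GG GG GG GG.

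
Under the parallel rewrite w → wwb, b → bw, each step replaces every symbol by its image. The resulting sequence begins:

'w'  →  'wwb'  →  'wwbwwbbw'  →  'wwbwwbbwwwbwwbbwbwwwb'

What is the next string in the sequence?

Replace each of the 21 characters of wwbwwbbwwwbwwbbwbwwwb in place — wwb wwb bw wwb wwb bw bw wwb wwb wwb bw wwb wwb bw bw wwb bw wwb wwb wwb bw — and concatenate.

wwbwwbbwwwbwwbbwbwwwbwwbwwbbwwwbwwbbwbwwwbbwwwbwwbwwbbw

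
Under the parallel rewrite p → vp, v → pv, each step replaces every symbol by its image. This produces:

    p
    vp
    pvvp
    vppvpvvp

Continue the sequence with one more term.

Rewriting each symbol of vppvpvvp: v→pv, p→vp, p→vp, v→pv, p→vp, v→pv, v→pv, p→vp, which concatenates to pv vp vp pv vp pv pv vp.

pvvpvppvvppvpvvp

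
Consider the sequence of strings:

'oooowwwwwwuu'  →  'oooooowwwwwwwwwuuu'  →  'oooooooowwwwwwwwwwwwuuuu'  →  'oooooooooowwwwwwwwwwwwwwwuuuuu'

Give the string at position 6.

oooooooooooooowwwwwwwwwwwwwwwwwwwwwuuuuuuu

The n-th term is 2n o's then 3n w's then n u's, where the shown terms are n = 2, 3, 4, 5.
At n = 7 the blocks have lengths 14, 21, 7.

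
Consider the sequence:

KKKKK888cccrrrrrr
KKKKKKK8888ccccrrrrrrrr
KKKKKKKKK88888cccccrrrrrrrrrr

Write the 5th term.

KKKKKKKKKKKKK8888888cccccccrrrrrrrrrrrrrr

Reading off run lengths: K runs 5, 7, 9; 8 runs 3, 4, 5; c runs 3, 4, 5; r runs 6, 8, 10 — each is linear in n, where the shown terms are n = 2, 3, 4.
Setting n = 6 gives 13, 7, 7, 14 characters in each block.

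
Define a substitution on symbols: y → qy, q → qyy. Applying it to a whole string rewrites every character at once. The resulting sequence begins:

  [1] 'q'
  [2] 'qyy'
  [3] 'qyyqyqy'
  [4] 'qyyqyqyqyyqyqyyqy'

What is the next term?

φ(qyyqyqyqyyqyqyyqy) expands symbol-by-symbol to qyy qy qy qyy qy qyy qy qyy qy qy qyy qy qyy qy qy qyy qy; joining the 17 pieces gives the next term.

qyyqyqyqyyqyqyyqyqyyqyqyqyyqyqyyqyqyqyyqy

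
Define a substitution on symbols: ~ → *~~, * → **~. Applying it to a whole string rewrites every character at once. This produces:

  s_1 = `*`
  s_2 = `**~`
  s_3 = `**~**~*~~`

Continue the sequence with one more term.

Expanding **~**~*~~: *→**~, *→**~, ~→*~~, *→**~, *→**~, ~→*~~, *→**~, ~→*~~, ~→*~~. Concatenated: **~ **~ *~~ **~ **~ *~~ **~ *~~ *~~.

**~**~*~~**~**~*~~**~*~~*~~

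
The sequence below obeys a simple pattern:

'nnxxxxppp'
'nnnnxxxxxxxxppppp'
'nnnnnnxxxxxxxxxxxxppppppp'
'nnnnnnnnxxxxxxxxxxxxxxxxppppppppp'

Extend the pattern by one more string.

nnnnnnnnnnxxxxxxxxxxxxxxxxxxxxppppppppppp

The n-th term is 2n n's then 4n x's then 2n+1 p's (n = 1, 2, …).
At n = 5 the blocks have lengths 10, 20, 11.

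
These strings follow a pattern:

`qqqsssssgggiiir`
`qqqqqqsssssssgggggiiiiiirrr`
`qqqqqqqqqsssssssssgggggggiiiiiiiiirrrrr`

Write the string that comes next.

Term n consists of 3n q's, followed by 2n+3 s's, followed by 2n+1 g's, followed by 3n i's, followed by 2n-1 r's (n = 1, 2, …).
Setting n = 4 gives 12, 11, 9, 12, 7 characters in each block.

qqqqqqqqqqqqsssssssssssgggggggggiiiiiiiiiiiirrrrrrr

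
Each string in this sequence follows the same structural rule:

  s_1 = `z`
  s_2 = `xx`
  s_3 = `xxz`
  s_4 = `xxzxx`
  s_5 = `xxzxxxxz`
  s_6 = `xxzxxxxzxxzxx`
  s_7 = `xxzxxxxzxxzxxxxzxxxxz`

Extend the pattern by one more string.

Each term (from the third on) is the previous term followed by the one before it: term 3 = xx·z = xxz.
So term 8 is xxzxxxxzxxzxxxxzxxxxz·xxzxxxxzxxzxx.

xxzxxxxzxxzxxxxzxxxxzxxzxxxxzxxzxx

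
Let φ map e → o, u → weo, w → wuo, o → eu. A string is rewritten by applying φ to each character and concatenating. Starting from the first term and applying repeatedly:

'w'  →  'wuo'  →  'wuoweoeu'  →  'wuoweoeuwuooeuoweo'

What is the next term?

Rewriting the 18 symbols of wuoweoeuwuooeuoweo one by one yields wuo weo eu wuo o eu o weo wuo weo eu eu o weo eu wuo o eu; concatenated:

wuoweoeuwuooeuoweowuoweoeueuoweoeuwuooeu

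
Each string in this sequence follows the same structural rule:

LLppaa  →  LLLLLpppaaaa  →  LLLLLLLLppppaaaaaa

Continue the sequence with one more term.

Each string has the form L^{3n-1} p^{n+1} a^{2n} (n = 1, 2, …).
At n = 4 the blocks have lengths 11, 5, 8.

LLLLLLLLLLLpppppaaaaaaaa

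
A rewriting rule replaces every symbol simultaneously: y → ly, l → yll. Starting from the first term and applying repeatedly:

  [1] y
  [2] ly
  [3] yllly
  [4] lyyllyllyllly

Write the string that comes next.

ylllylyyllylllyyllylllyyllyllyllly

Replace each of the 13 characters of lyyllyllyllly in place — yll ly ly yll yll ly yll yll ly yll yll yll ly — and concatenate.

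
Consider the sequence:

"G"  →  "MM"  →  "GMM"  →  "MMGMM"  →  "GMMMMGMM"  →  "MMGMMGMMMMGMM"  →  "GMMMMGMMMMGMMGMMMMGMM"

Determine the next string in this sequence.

From term 3 onward, concatenate the second-to-last term with the last: G·MM = GMM, MM·GMM = MMGMM, …
The next term joins MMGMMGMMMMGMM and GMMMMGMMMMGMMGMMMMGMM.

MMGMMGMMMMGMMGMMMMGMMMMGMMGMMMMGMM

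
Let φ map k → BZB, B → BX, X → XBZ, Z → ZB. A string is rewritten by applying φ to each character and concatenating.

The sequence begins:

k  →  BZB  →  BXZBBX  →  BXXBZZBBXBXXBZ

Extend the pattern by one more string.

BXXBZXBZBXZBZBBXBXXBZBXXBZXBZBXZB

Applying the rule to each of the 14 symbols of BXXBZZBBXBXXBZ gives the pieces BX XBZ XBZ BX ZB ZB BX BX XBZ BX XBZ XBZ BX ZB, which concatenate to the answer.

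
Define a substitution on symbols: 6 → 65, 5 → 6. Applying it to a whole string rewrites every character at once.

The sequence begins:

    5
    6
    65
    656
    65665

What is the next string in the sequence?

Apply φ to 65665 symbol by symbol: 6→65, 5→6, 6→65, 6→65, 5→6; joined: 65 6 65 65 6.

65665656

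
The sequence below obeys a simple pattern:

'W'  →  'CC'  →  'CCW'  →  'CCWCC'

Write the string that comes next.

Each term (from the third on) is the previous term followed by the one before it: term 3 = CC·W = CCW.
So term 5 is CCWCC·CCW.

CCWCCCCW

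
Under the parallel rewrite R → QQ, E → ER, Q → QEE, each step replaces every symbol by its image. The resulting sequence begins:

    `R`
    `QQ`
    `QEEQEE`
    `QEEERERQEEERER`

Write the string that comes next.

QEEERERERQQERQQQEEERERERQQERQQ

Replace each of the 14 characters of QEEERERQEEERER in place — QEE ER ER ER QQ ER QQ QEE ER ER ER QQ ER QQ — and concatenate.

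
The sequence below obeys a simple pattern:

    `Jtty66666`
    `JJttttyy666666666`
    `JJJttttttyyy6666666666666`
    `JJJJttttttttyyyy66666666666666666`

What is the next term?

JJJJJttttttttttyyyyy666666666666666666666

Each string has the form J^{n} t^{2n} y^{n} 6^{4n+1} (n = 1, 2, …).
Setting n = 5 gives 5, 10, 5, 21 characters in each block.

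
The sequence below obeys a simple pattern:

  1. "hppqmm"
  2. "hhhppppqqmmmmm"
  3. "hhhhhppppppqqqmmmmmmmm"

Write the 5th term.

Each string has the form h^{2n-1} p^{2n} q^{n} m^{3n-1} (n = 1, 2, …).
At n = 5 the blocks have lengths 9, 10, 5, 14.

hhhhhhhhhppppppppppqqqqqmmmmmmmmmmmmmm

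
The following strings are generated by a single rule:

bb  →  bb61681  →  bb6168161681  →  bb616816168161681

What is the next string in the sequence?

bb61681616816168161681

The strings grow by a fixed suffix 61681 each time.
So the next term is bb616816168161681·61681.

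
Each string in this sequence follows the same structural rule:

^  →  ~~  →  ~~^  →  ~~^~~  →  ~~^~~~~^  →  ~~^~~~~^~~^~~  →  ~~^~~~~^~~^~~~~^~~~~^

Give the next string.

~~^~~~~^~~^~~~~^~~~~^~~^~~~~^~~^~~

This is a Fibonacci-style word recurrence s(k) = s(k−1)·s(k−2): e.g. ~~·^ = ~~^.
Continuing: ~~^~~~~^~~^~~~~^~~~~^ · ~~^~~~~^~~^~~ gives term 8.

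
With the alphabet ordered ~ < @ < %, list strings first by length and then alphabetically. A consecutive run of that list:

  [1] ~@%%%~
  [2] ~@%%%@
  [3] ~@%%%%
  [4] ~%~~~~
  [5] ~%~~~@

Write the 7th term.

~%~~@~

Advancing 2 positions from ~%~~~@ through ~%~~~@ → ~%~~~% reaches term 7.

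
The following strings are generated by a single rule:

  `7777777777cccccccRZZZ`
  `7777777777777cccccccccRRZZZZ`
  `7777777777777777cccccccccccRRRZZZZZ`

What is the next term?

7777777777777777777cccccccccccccRRRRZZZZZZ

The n-th term is 3n+1 7's then 2n+1 c's then n-2 R's then n Z's, where the shown terms are n = 3, 4, 5.
Setting n = 6 gives 19, 13, 4, 6 characters in each block.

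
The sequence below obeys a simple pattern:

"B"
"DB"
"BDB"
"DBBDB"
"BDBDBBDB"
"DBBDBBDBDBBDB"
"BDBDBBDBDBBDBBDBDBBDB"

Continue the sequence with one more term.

Each term (from the third on) is the two preceding terms concatenated in order: term 3 = B·DB = BDB.
So term 8 is DBBDBBDBDBBDB·BDBDBBDBDBBDBBDBDBBDB.

DBBDBBDBDBBDBBDBDBBDBDBBDBBDBDBBDB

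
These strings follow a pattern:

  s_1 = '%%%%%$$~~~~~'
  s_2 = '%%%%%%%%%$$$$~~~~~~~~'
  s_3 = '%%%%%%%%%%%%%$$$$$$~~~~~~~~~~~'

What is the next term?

Each string has the form %^{4n+1} $^{2n} ~^{3n+2} (n = 1, 2, …).
For the next term, n = 4, so the run lengths are 17, 8, 14.

%%%%%%%%%%%%%%%%%$$$$$$$$~~~~~~~~~~~~~~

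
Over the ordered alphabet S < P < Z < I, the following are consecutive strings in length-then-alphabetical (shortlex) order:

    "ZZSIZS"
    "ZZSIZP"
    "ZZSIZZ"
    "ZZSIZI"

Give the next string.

ZZSIIS

Treat ZZSIZI as a base-4 numeral over the given alphabet and add one, carrying through any trailing I's.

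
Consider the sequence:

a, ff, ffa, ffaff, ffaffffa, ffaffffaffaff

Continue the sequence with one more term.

ffaffffaffaffffaffffa

This is a Fibonacci-style word recurrence s(k) = s(k−1)·s(k−2): e.g. ff·a = ffa.
So term 7 is ffaffffaffaff·ffaffffa.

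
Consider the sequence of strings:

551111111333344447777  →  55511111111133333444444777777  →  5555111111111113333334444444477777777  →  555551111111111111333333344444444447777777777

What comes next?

55555511111111111111133333333444444444444777777777777

Reading off run lengths: 5 runs 2, 3, 4, 5; 1 runs 7, 9, 11, 13; 3 runs 4, 5, 6, 7; 4 runs 4, 6, 8, 10; 7 runs 4, 6, 8, 10 — each is linear in n, where the shown terms are n = 2, 3, 4, 5.
For the next term, n = 6, so the run lengths are 6, 15, 8, 12, 12.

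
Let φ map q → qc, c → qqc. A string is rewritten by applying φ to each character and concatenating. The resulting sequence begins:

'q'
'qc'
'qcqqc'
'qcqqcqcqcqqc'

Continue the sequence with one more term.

qcqqcqcqcqqcqcqqcqcqqcqcqcqqc

Expanding qcqqcqcqcqqc: q→qc, c→qqc, q→qc, q→qc, c→qqc, q→qc, c→qqc, q→qc, c→qqc, q→qc, q→qc, c→qqc. Concatenated: qc qqc qc qc qqc qc qqc qc qqc qc qc qqc.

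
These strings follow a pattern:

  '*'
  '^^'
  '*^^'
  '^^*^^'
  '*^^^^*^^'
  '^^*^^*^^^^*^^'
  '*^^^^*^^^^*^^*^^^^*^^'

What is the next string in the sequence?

^^*^^*^^^^*^^*^^^^*^^^^*^^*^^^^*^^

This is a Fibonacci-style word recurrence s(k) = s(k−2)·s(k−1): e.g. *·^^ = *^^.
Continuing: ^^*^^*^^^^*^^ · *^^^^*^^^^*^^*^^^^*^^ gives term 8.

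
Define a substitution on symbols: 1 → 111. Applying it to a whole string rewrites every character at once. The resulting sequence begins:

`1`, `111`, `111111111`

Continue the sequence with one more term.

111111111111111111111111111

Rewriting each symbol of 111111111: 1→111, 1→111, 1→111, 1→111, 1→111, 1→111, 1→111, 1→111, 1→111, which concatenates to 111 111 111 111 111 111 111 111 111.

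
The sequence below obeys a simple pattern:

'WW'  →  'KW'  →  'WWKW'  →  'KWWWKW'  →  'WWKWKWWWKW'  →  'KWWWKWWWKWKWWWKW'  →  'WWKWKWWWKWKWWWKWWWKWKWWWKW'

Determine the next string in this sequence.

This is a Fibonacci-style word recurrence s(k) = s(k−2)·s(k−1): e.g. WW·KW = WWKW.
The next term joins KWWWKWWWKWKWWWKW and WWKWKWWWKWKWWWKWWWKWKWWWKW.

KWWWKWWWKWKWWWKWWWKWKWWWKWKWWWKWWWKWKWWWKW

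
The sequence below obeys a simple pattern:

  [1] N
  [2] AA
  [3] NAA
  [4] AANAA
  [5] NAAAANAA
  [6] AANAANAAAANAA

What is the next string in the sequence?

From term 3 onward, concatenate the second-to-last term with the last: N·AA = NAA, AA·NAA = AANAA, …
Continuing: NAAAANAA · AANAANAAAANAA gives term 7.

NAAAANAAAANAANAAAANAA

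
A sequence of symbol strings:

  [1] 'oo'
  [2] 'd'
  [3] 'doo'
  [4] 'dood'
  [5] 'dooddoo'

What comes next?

This is a Fibonacci-style word recurrence s(k) = s(k−1)·s(k−2): e.g. d·oo = doo.
Continuing: dooddoo · dood gives term 6.

dooddoodood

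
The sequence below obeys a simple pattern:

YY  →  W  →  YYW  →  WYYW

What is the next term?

From term 3 onward, concatenate the second-to-last term with the last: YY·W = YYW, W·YYW = WYYW, …
The next term joins YYW and WYYW.

YYWWYYW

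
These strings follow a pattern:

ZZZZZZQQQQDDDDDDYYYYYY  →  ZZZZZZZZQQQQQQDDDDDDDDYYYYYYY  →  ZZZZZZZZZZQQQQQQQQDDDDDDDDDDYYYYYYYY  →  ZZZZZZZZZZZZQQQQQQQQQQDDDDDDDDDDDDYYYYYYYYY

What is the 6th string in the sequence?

ZZZZZZZZZZZZZZZZQQQQQQQQQQQQQQDDDDDDDDDDDDDDDDYYYYYYYYYYY

The n-th term is 2n Z's then 2n-2 Q's then 2n D's then n+3 Y's, where the shown terms are n = 3, 4, 5, 6.
Setting n = 8 gives 16, 14, 16, 11 characters in each block.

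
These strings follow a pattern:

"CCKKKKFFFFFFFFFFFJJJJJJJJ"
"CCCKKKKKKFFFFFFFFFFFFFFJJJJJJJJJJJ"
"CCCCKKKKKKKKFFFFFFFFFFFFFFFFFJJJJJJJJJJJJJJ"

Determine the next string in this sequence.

Reading off run lengths: C runs 2, 3, 4; K runs 4, 6, 8; F runs 11, 14, 17; J runs 8, 11, 14 — each is linear in n, where the shown terms are n = 3, 4, 5.
For the next term, n = 6, so the run lengths are 5, 10, 20, 17.

CCCCCKKKKKKKKKKFFFFFFFFFFFFFFFFFFFFJJJJJJJJJJJJJJJJJ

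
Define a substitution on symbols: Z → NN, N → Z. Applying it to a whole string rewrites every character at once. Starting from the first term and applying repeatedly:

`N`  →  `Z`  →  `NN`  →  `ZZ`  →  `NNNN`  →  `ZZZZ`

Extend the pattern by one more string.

NNNNNNNN

Expanding ZZZZ: Z→NN, Z→NN, Z→NN, Z→NN. Concatenated: NN NN NN NN.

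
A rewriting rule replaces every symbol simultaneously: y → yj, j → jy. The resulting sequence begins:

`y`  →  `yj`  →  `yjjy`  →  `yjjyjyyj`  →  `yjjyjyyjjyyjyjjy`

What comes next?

φ(yjjyjyyjjyyjyjjy) expands symbol-by-symbol to yj jy jy yj jy yj yj jy jy yj yj jy yj jy jy yj; joining the 16 pieces gives the next term.

yjjyjyyjjyyjyjjyjyyjyjjyyjjyjyyj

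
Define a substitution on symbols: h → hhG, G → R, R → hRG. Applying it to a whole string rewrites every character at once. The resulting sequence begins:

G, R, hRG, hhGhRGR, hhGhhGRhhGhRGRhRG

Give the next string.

Rewriting the 17 symbols of hhGhhGRhhGhRGRhRG one by one yields hhG hhG R hhG hhG R hRG hhG hhG R hhG hRG R hRG hhG hRG R; concatenated:

hhGhhGRhhGhhGRhRGhhGhhGRhhGhRGRhRGhhGhRGR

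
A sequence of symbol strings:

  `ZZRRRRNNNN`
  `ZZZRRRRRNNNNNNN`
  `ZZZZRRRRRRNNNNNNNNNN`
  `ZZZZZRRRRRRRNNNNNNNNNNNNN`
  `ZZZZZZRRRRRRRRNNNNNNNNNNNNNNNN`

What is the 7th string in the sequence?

The n-th term is n+1 Z's then n+3 R's then 3n+1 N's (n = 1, 2, …).
For term 7, n = 7, so the run lengths are 8, 10, 22.

ZZZZZZZZRRRRRRRRRRNNNNNNNNNNNNNNNNNNNNNN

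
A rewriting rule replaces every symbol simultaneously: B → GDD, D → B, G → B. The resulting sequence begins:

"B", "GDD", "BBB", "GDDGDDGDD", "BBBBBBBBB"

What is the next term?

GDDGDDGDDGDDGDDGDDGDDGDDGDD

Apply φ to BBBBBBBBB symbol by symbol: B→GDD, B→GDD, B→GDD, B→GDD, B→GDD, B→GDD, B→GDD, B→GDD, B→GDD; joined: GDD GDD GDD GDD GDD GDD GDD GDD GDD.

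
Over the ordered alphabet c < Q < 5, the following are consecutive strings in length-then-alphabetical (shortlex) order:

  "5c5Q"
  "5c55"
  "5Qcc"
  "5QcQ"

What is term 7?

Continuing the enumeration 3 steps past 5QcQ: 5QcQ → 5Qc5 → 5QQc → (answer).

5QQQ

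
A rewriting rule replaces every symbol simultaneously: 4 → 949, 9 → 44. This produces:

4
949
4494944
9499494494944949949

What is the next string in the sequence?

Rewriting the 19 symbols of 9499494494944949949 one by one yields 44 949 44 44 949 44 949 949 44 949 44 949 949 44 949 44 44 949 44; concatenated:

44949444494944949949449494494994944949444494944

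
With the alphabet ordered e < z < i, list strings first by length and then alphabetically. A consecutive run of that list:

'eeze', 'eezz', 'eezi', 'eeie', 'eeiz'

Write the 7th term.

Stepping forward 2 times from eeiz: eeiz → eeii, then the target.

ezee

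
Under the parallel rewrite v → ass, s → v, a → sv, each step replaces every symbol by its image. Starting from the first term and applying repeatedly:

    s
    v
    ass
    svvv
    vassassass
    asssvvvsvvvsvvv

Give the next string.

Rewriting the 15 symbols of asssvvvsvvvsvvv one by one yields sv v v v ass ass ass v ass ass ass v ass ass ass; concatenated:

svvvvassassassvassassassvassassass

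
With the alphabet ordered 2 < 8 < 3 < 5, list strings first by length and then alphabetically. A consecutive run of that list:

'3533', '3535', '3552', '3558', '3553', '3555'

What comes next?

5222

Find the rightmost character of 3555 below 5, bump it to the next letter, and reset everything to its right to 2.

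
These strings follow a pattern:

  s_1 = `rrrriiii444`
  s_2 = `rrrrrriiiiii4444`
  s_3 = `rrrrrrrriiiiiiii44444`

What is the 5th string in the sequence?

The n-th term is 2n r's then 2n i's then n+1 4's, where the shown terms are n = 2, 3, 4.
For term 5, n = 6, so the run lengths are 12, 12, 7.

rrrrrrrrrrrriiiiiiiiiiii4444444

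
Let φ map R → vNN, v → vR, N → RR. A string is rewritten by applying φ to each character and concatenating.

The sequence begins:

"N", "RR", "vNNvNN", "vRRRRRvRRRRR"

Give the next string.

Apply φ to vRRRRRvRRRRR symbol by symbol: v→vR, R→vNN, R→vNN, R→vNN, R→vNN, R→vNN, v→vR, R→vNN, R→vNN, R→vNN, R→vNN, R→vNN; joined: vR vNN vNN vNN vNN vNN vR vNN vNN vNN vNN vNN.

vRvNNvNNvNNvNNvNNvRvNNvNNvNNvNNvNN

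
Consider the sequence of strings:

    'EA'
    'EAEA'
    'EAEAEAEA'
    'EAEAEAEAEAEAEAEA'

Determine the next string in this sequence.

EAEAEAEAEAEAEAEAEAEAEAEAEAEAEAEA

Each string is two copies of the previous one concatenated.
One more doubling of EAEAEAEAEAEAEAEA gives the answer.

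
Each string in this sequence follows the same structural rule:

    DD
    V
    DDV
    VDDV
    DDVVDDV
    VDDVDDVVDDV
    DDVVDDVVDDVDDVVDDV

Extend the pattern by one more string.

VDDVDDVVDDVDDVVDDVVDDVDDVVDDV

Each term (from the third on) is the two preceding terms concatenated in order: term 3 = DD·V = DDV.
Continuing: VDDVDDVVDDV · DDVVDDVVDDVDDVVDDV gives term 8.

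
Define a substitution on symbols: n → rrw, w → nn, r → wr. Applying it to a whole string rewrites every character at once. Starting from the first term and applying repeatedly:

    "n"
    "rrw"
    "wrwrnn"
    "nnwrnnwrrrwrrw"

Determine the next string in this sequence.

Rewriting the 14 symbols of nnwrnnwrrrwrrw one by one yields rrw rrw nn wr rrw rrw nn wr wr wr nn wr wr nn; concatenated:

rrwrrwnnwrrrwrrwnnwrwrwrnnwrwrnn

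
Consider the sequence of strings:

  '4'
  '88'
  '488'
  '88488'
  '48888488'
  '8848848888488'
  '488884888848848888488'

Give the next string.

8848848888488488884888848848888488

This is a Fibonacci-style word recurrence s(k) = s(k−2)·s(k−1): e.g. 4·88 = 488.
Continuing: 8848848888488 · 488884888848848888488 gives term 8.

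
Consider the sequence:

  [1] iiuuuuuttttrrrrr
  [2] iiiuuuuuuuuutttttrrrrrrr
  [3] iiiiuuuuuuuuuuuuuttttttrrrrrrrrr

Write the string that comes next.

iiiiiuuuuuuuuuuuuuuuuutttttttrrrrrrrrrrr

Term n consists of n+1 i's, followed by 4n+1 u's, followed by n+3 t's, followed by 2n+3 r's (n = 1, 2, …).
At n = 4 the blocks have lengths 5, 17, 7, 11.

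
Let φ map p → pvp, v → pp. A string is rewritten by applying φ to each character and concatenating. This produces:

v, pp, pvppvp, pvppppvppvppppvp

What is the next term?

Replace each of the 16 characters of pvppppvppvppppvp in place — pvp pp pvp pvp pvp pvp pp pvp pvp pp pvp pvp pvp pvp pp pvp — and concatenate.

pvppppvppvppvppvppppvppvppppvppvppvppvppppvp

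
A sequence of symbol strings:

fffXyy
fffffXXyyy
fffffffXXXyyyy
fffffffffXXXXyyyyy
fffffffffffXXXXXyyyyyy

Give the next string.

Term n consists of 2n+1 f's, followed by n X's, followed by n+1 y's (n = 1, 2, …).
For the next term, n = 6, so the run lengths are 13, 6, 7.

fffffffffffffXXXXXXyyyyyyy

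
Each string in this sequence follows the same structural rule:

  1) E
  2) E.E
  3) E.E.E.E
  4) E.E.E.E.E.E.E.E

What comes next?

s(k+1) = s(k)·.·s(k) — each term doubles the last with '.' between the halves.
Doubling E.E.E.E.E.E.E.E with '.' between the halves:

E.E.E.E.E.E.E.E.E.E.E.E.E.E.E.E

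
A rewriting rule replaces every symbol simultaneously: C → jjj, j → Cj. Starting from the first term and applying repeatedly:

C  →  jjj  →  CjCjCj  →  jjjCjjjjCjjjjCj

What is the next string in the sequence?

φ(jjjCjjjjCjjjjCj) expands symbol-by-symbol to Cj Cj Cj jjj Cj Cj Cj Cj jjj Cj Cj Cj Cj jjj Cj; joining the 15 pieces gives the next term.

CjCjCjjjjCjCjCjCjjjjCjCjCjCjjjjCj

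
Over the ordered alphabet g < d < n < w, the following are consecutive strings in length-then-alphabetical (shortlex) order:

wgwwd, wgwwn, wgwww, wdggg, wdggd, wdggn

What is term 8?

wdgdg

Continuing the enumeration 2 steps past wdggn: wdggn → wdggw → (answer).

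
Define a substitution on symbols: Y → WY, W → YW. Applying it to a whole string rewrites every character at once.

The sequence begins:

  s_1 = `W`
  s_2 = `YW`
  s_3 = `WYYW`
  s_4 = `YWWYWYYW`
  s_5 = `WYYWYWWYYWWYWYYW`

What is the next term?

Rewriting the 16 symbols of WYYWYWWYYWWYWYYW one by one yields YW WY WY YW WY YW YW WY WY YW YW WY YW WY WY YW; concatenated:

YWWYWYYWWYYWYWWYWYYWYWWYYWWYWYYW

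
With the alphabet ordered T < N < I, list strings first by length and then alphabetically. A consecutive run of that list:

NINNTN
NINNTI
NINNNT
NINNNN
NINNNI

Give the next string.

NINNIT

The successor of NINNNI increments the rightmost position that isn't already I and resets every position after it to T.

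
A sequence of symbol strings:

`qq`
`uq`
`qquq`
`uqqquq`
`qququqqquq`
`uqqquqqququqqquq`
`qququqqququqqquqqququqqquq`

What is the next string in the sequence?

From term 3 onward, concatenate the second-to-last term with the last: qq·uq = qquq, uq·qquq = uqqquq, …
Continuing: uqqquqqququqqquq · qququqqququqqquqqququqqquq gives term 8.

uqqquqqququqqquqqququqqququqqquqqququqqquq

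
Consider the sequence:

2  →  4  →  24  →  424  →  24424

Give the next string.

This is a Fibonacci-style word recurrence s(k) = s(k−2)·s(k−1): e.g. 2·4 = 24.
The next term joins 424 and 24424.

42424424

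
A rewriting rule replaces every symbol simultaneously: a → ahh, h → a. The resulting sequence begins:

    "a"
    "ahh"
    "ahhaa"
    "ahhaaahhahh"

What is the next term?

ahhaaahhahhahhaaahhaa

Expanding ahhaaahhahh: a→ahh, h→a, h→a, a→ahh, a→ahh, a→ahh, h→a, h→a, a→ahh, h→a, h→a. Concatenated: ahh a a ahh ahh ahh a a ahh a a.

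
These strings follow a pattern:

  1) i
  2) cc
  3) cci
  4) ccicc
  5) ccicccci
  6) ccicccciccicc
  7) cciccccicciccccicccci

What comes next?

cciccccicciccccicccciccicccciccicc

Each term (from the third on) is the previous term followed by the one before it: term 3 = cc·i = cci.
Continuing: cciccccicciccccicccci · ccicccciccicc gives term 8.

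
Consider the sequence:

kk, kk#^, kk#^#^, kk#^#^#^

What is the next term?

The strings grow by a fixed suffix #^ each time.
Applying this once more to kk#^#^#^:

kk#^#^#^#^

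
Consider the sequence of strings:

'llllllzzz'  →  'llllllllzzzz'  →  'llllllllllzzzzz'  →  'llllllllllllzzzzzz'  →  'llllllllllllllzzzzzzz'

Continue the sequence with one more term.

Each string has the form l^{2n} z^{n}, where the shown terms are n = 3, 4, 5, 6, 7.
For the next term, n = 8, so the run lengths are 16, 8.

llllllllllllllllzzzzzzzz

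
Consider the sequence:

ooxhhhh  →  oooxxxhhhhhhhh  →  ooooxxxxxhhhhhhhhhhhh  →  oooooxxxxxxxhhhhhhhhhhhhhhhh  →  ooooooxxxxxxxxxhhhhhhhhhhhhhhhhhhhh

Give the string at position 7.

ooooooooxxxxxxxxxxxxxhhhhhhhhhhhhhhhhhhhhhhhhhhhh

Each string has the form o^{n+1} x^{2n-1} h^{4n} (n = 1, 2, …).
At n = 7 the blocks have lengths 8, 13, 28.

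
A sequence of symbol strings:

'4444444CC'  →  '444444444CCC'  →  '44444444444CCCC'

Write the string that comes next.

4444444444444CCCCC

The n-th term is 2n+1 4's then n-1 C's, where the shown terms are n = 3, 4, 5.
For the next term, n = 6, so the run lengths are 13, 5.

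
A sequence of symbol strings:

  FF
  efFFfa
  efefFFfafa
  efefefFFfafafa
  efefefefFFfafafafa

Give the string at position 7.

s(k+1) = ef·s(k)·fa, so each term gains ef as a prefix and fa as a suffix.
From efefefefFFfafafafa, 2 further steps: efefefefFFfafafafa → efefefefefFFfafafafafa → (answer).

efefefefefefFFfafafafafafa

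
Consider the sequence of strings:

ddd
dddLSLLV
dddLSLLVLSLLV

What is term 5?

Each term is the previous one with LSLLV appended.
From dddLSLLVLSLLV, 2 further steps: dddLSLLVLSLLV → dddLSLLVLSLLVLSLLV → (answer).

dddLSLLVLSLLVLSLLVLSLLV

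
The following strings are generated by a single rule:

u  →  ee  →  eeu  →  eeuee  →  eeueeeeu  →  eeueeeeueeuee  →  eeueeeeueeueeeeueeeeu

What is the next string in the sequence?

eeueeeeueeueeeeueeeeueeueeeeueeuee

Each term (from the third on) is the previous term followed by the one before it: term 3 = ee·u = eeu.
So term 8 is eeueeeeueeueeeeueeeeu·eeueeeeueeuee.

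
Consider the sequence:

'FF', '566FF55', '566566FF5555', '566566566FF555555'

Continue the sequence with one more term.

Every step adds 566 to the front and 55 to the end of the previous string.
Applying this once more to 566566566FF555555:

566566566566FF55555555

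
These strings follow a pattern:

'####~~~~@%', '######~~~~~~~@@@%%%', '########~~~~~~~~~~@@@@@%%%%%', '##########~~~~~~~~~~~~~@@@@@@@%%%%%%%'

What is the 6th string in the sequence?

##############~~~~~~~~~~~~~~~~~~~@@@@@@@@@@@%%%%%%%%%%%

Reading off run lengths: # runs 4, 6, 8, 10; ~ runs 4, 7, 10, 13; @ runs 1, 3, 5, 7; % runs 1, 3, 5, 7 — each is linear in n (n = 1, 2, …).
Setting n = 6 gives 14, 19, 11, 11 characters in each block.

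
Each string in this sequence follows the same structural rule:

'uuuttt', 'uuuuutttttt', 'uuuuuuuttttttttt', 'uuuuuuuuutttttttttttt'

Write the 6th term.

uuuuuuuuuuuuutttttttttttttttttt

Term n consists of 2n+1 u's, followed by 3n t's (n = 1, 2, …).
At n = 6 the blocks have lengths 13, 18.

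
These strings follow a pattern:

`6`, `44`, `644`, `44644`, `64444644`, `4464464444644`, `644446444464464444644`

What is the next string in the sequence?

4464464444644644446444464464444644

This is a Fibonacci-style word recurrence s(k) = s(k−2)·s(k−1): e.g. 6·44 = 644.
The next term joins 4464464444644 and 644446444464464444644.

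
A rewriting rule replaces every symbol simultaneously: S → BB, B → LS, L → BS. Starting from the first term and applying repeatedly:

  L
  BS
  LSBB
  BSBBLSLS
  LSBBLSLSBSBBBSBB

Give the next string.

Rewriting the 16 symbols of LSBBLSLSBSBBBSBB one by one yields BS BB LS LS BS BB BS BB LS BB LS LS LS BB LS LS; concatenated:

BSBBLSLSBSBBBSBBLSBBLSLSLSBBLSLS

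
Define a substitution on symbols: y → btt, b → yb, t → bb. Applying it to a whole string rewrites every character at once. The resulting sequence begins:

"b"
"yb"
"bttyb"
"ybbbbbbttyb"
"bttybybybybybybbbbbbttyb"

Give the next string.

Applying the rule to each of the 24 symbols of bttybybybybybybbbbbbttyb gives the pieces yb bb bb btt yb btt yb btt yb btt yb btt yb btt yb yb yb yb yb yb bb bb btt yb, which concatenate to the answer.

ybbbbbbttybbttybbttybbttybbttybbttybybybybybybbbbbbttyb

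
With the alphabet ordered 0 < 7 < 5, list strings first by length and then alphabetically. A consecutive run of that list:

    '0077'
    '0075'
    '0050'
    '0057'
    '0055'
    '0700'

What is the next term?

0707

Treat 0700 as a base-3 numeral over the given alphabet and add one, carrying through any trailing 5's.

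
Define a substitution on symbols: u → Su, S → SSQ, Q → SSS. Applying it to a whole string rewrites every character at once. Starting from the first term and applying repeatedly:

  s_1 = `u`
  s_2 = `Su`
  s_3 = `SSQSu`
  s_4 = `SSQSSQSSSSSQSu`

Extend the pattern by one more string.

SSQSSQSSSSSQSSQSSSSSQSSQSSQSSQSSQSSSSSQSu

Applying the rule to each of the 14 symbols of SSQSSQSSSSSQSu gives the pieces SSQ SSQ SSS SSQ SSQ SSS SSQ SSQ SSQ SSQ SSQ SSS SSQ Su, which concatenate to the answer.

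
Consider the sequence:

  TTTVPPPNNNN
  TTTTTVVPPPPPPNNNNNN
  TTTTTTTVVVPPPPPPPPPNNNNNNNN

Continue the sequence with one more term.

Reading off run lengths: T runs 3, 5, 7; V runs 1, 2, 3; P runs 3, 6, 9; N runs 4, 6, 8 — each is linear in n (n = 1, 2, …).
Setting n = 4 gives 9, 4, 12, 10 characters in each block.

TTTTTTTTTVVVVPPPPPPPPPPPPNNNNNNNNNN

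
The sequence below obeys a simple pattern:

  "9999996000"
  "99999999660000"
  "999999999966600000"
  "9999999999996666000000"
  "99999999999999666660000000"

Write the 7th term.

Each string has the form 9^{2n+2} 6^{n-1} 0^{n+1}, where the shown terms are n = 2, 3, 4, 5, 6.
At n = 8 the blocks have lengths 18, 7, 9.

9999999999999999996666666000000000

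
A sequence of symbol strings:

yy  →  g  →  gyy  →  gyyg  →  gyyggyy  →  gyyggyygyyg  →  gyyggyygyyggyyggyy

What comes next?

Each term (from the third on) is the previous term followed by the one before it: term 3 = g·yy = gyy.
Continuing: gyyggyygyyggyyggyy · gyyggyygyyg gives term 8.

gyyggyygyyggyyggyygyyggyygyyg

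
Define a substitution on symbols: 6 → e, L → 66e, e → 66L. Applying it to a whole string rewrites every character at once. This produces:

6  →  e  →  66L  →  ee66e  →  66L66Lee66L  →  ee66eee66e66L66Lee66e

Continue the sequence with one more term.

66L66Lee66L66L66Lee66Lee66eee66e66L66Lee66L

Applying the rule to each of the 21 symbols of ee66eee66e66L66Lee66e gives the pieces 66L 66L e e 66L 66L 66L e e 66L e e 66e e e 66e 66L 66L e e 66L, which concatenate to the answer.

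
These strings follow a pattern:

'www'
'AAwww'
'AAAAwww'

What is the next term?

AAAAAAwww

Each term is the previous one with AA prepended.
One more step from AAAAwww gives the answer.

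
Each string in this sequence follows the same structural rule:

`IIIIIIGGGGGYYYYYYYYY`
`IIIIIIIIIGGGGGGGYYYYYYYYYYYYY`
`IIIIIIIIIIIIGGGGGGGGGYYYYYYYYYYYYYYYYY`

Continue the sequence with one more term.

The n-th term is 3n I's then 2n+1 G's then 4n+1 Y's, where the shown terms are n = 2, 3, 4.
At n = 5 the blocks have lengths 15, 11, 21.

IIIIIIIIIIIIIIIGGGGGGGGGGGYYYYYYYYYYYYYYYYYYYYY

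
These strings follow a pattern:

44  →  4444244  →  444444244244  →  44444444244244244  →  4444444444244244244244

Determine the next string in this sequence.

444444444444244244244244244

Every step adds 44 to the front and 244 to the end of the previous string.
One more step from 4444444444244244244244 gives the answer.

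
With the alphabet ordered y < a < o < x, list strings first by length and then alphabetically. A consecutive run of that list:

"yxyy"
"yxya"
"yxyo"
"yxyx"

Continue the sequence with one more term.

The successor of yxyx increments the rightmost position that isn't already x and resets every position after it to y.

yxay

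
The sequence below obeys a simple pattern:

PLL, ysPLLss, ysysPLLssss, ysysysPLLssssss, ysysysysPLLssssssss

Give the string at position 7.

ysysysysysysPLLssssssssssss

Every step adds ys to the front and ss to the end of the previous string.
From ysysysysPLLssssssss, 2 further steps: ysysysysPLLssssssss → ysysysysysPLLssssssssss → (answer).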